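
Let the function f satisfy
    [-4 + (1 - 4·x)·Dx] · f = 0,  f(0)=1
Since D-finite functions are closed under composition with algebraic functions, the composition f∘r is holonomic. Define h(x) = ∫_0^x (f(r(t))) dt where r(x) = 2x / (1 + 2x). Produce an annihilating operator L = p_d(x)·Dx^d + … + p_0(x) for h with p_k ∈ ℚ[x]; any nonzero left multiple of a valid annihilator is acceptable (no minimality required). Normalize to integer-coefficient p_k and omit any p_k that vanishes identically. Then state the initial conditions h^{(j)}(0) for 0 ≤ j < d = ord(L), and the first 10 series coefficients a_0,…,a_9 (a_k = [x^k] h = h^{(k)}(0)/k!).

f: a_k = 1, 4, 16, 64, 256, 1024, 4096, 16384, 65536, 262144, …
h₀=f(r): pull back L_f along r ⇒ L₀.
h=∫₀ˣh₀: take L = L₀·Dx.
L = 8·Dx + (-1 + 4·x + 12·x^2)·Dx^2  (order 2).
h: a_k = 0, 1, 4, 16, 72, 1728/5, 1728, 62208/7, 46656, 248832, …
ICs: h(0) = 0, h′(0) = 1.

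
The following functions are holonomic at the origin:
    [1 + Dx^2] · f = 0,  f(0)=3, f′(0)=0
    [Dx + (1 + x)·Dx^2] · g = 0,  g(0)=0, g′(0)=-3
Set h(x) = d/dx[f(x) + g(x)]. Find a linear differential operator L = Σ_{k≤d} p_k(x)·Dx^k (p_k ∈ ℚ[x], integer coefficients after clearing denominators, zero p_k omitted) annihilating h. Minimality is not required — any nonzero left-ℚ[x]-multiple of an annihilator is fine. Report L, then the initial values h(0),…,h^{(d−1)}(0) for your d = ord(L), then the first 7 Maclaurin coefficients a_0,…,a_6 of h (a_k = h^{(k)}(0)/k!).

L = (7 + 2·x + x^2) + (3 + 5·x + 3·x^2 + x^3)·Dx + (7 + 2·x + x^2)·Dx^2 + (3 + 5·x + 3·x^2 + x^3)·Dx^3  (order 3).
h: a_k = -3, 0, -3, 7/2, -3, 119/40, -3, …
ICs: h(0) = -3, h′(0) = 0, h′′(0) = -6.

f: a_k = 3, 0, -3/2, 0, 1/8, 0, -1/240, …
g: a_k = 0, -3, 3/2, -1, 3/4, -3/5, 1/2, …
h₀=f+g: left-lcm gives L₀, ord ≤ 4.
Differentiate: ansatz ord ≤ ord L₀ ⇒ L.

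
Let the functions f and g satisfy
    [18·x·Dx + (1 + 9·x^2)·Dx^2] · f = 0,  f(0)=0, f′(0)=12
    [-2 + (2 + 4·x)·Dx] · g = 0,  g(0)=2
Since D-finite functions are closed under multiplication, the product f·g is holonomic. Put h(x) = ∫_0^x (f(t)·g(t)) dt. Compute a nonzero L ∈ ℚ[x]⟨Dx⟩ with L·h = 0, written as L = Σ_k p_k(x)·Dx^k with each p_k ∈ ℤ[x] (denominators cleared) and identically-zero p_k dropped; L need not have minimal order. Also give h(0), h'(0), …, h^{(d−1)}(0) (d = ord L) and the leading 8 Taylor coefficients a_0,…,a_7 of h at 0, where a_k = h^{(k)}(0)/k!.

L = (3 - 18·x - 9·x^2)·Dx + (-2 + 14·x + 54·x^2 + 36·x^3)·Dx^2 + (1 + 4·x + 13·x^2 + 36·x^3 + 36·x^4)·Dx^3  (order 3).
h: a_k = 0, 0, 12, 8, -21, -12, 683/10, 267/5, …
ICs: h(0) = 0, h′(0) = 0, h′′(0) = 24.

f: a_k = 0, 12, 0, -36, 0, 972/5, 0, -8748/7, …
g: a_k = 2, 2, -1, 1, -5/4, 7/4, -21/8, 33/8, …
Sym-product of L_f,L_g gives L₀ (≤ ord 2).
h=∫h₀ ⇒ L = L₀·Dx.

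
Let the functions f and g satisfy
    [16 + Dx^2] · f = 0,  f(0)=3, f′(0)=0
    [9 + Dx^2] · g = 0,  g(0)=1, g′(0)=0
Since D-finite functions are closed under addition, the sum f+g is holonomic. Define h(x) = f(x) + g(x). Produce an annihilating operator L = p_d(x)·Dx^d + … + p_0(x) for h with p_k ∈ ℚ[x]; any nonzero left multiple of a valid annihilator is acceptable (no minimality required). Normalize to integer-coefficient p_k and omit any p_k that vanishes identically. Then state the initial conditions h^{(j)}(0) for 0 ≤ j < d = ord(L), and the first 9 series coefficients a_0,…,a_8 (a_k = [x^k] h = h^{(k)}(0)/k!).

f: a_k = 3, 0, -24, 0, 32, 0, -256/15, 0, 512/105, …
g: a_k = 1, 0, -9/2, 0, 27/8, 0, -81/80, 0, 729/4480, …
L₀ := lclm(L_f,L_g); ord L₀ ≤ 2+2.
L = 144 + 25·Dx^2 + Dx^4  (order 4).
h: a_k = 4, 0, -57/2, 0, 283/8, 0, -4339/240, 0, 67723/13440, …
ICs: h(0) = 4, h′(0) = 0, h′′(0) = -57, h′′′(0) = 0.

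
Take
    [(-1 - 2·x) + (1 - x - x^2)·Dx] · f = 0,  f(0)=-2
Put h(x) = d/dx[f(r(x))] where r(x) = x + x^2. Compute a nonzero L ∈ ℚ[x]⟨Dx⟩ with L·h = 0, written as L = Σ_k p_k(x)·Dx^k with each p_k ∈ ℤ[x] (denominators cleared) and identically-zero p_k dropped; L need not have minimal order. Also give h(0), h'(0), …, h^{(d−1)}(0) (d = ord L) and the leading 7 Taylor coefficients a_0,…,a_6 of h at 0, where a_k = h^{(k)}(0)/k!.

L = (6 + 24·x + 48·x^2 + 68·x^3 + 84·x^4 + 60·x^5 + 20·x^6) + (-1 - 3·x + 12·x^3 + 25·x^4 + 24·x^5 + 14·x^6 + 4·x^7)·Dx  (order 1).
h: a_k = -2, -12, -42, -128, -370, -1032, -2786, …
ICs: h(0) = -2.

f: a_k = -2, -2, -4, -6, -10, -16, -26, …
h₀=f(r): pull back L_f along r ⇒ L₀.
Differentiate: ansatz ord ≤ ord L₀ ⇒ L.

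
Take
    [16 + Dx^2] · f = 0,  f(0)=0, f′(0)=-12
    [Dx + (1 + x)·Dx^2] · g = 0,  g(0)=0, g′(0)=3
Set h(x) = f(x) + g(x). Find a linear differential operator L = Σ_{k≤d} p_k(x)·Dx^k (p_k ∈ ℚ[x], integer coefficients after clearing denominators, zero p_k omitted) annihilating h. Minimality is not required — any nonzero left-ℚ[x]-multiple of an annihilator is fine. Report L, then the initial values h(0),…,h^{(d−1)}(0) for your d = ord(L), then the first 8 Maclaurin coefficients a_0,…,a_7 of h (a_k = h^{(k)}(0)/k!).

L = (176 + 256·x + 128·x^2)·Dx + (144 + 400·x + 384·x^2 + 128·x^3)·Dx^2 + (11 + 16·x + 8·x^2)·Dx^3 + (9 + 25·x + 24·x^2 + 8·x^3)·Dx^4  (order 4).
h: a_k = 0, -9, -3/2, 33, -3/4, -25, -1/2, 1069/105, …
ICs: h(0) = 0, h′(0) = -9, h′′(0) = -3, h′′′(0) = 198.

f: a_k = 0, -12, 0, 32, 0, -128/5, 0, 1024/105, …
g: a_k = 0, 3, -3/2, 1, -3/4, 3/5, -1/2, 3/7, …
h₀=f+g: left-lcm gives L₀, ord ≤ 4.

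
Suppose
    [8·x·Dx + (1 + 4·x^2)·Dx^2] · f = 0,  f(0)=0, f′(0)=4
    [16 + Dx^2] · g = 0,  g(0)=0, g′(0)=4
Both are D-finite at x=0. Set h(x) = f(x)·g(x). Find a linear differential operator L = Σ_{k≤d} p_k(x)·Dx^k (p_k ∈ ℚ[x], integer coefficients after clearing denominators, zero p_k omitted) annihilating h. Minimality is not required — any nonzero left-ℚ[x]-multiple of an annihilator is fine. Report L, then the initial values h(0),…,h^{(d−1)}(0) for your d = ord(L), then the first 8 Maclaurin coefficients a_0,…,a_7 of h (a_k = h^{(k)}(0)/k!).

L = (2560 + 29696·x^2 + 118784·x^4 + 262144·x^6 + 262144·x^8) + (1536·x + 14336·x^3 + 49152·x^5 + 65536·x^7)·Dx + (240 + 3008·x^2 + 13824·x^4 + 32768·x^6 + 32768·x^8)·Dx^2 + (96·x + 896·x^3 + 3072·x^5 + 4096·x^7)·Dx^3 + (5 + 72·x^2 + 400·x^4 + 1024·x^6 + 1024·x^8)·Dx^4  (order 4).
h: a_k = 0, 0, 16, 0, -64, 0, 1280/9, 0, …
ICs: h(0) = 0, h′(0) = 0, h′′(0) = 32, h′′′(0) = 0.

f: a_k = 0, 4, 0, -16/3, 0, 64/5, 0, -256/7, …
g: a_k = 0, 4, 0, -32/3, 0, 128/15, 0, -1024/315, …
f·g: L₀ = L_f ⊗_s L_g, ord ≤ 2·2.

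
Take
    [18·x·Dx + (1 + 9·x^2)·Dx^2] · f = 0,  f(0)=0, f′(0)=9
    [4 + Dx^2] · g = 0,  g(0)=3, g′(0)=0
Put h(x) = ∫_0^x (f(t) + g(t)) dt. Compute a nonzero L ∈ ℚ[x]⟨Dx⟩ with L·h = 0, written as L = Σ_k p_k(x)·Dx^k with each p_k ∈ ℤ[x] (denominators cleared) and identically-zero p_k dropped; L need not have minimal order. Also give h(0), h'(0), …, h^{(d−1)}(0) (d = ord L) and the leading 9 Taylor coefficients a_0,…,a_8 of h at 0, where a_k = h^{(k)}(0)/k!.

f: a_k = 0, 9, 0, -27, 0, 729/5, 0, -6561/7, 0, …
g: a_k = 3, 0, -6, 0, 2, 0, -4/15, 0, 2/105, …
Weyl lclm of L_f,L_g ⇒ L₀ (ord ≤ 4).
h=∫h₀ ⇒ L = L₀·Dx.
L = (-3744·x + 37584·x^3 + 11664·x^5)·Dx^2 + (-28 + 864·x^2 + 10692·x^4 + 5832·x^6)·Dx^3 + (-936·x + 9396·x^3 + 2916·x^5)·Dx^4 + (-7 + 216·x^2 + 2673·x^4 + 1458·x^6)·Dx^5  (order 5).
h: a_k = 0, 3, 9/2, -2, -27/4, 2/5, 243/10, -4/105, -6561/56, …
ICs: h(0) = 0, h′(0) = 3, h′′(0) = 9, h′′′(0) = -12, h′′′′(0) = -162.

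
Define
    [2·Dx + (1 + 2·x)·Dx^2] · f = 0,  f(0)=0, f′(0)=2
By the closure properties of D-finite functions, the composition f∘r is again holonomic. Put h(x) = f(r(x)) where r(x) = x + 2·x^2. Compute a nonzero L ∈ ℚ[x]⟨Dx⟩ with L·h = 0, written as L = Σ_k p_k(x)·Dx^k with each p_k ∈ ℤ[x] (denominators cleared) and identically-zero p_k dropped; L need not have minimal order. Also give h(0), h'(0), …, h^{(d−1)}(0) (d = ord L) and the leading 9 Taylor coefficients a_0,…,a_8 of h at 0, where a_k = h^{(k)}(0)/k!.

f: a_k = 0, 2, -2, 8/3, -4, 32/5, -32/3, 128/7, -32, …
Substitute x→r, Dx→(1/r')Dx; clear ⇒ L₀.
L = (-2 + 8·x + 16·x^2)·Dx + (1 + 6·x + 12·x^2 + 16·x^3)·Dx^2  (order 2).
h: a_k = 0, 2, 2, -16/3, 4, 32/5, -64/3, 128/7, 32, …
ICs: h(0) = 0, h′(0) = 2.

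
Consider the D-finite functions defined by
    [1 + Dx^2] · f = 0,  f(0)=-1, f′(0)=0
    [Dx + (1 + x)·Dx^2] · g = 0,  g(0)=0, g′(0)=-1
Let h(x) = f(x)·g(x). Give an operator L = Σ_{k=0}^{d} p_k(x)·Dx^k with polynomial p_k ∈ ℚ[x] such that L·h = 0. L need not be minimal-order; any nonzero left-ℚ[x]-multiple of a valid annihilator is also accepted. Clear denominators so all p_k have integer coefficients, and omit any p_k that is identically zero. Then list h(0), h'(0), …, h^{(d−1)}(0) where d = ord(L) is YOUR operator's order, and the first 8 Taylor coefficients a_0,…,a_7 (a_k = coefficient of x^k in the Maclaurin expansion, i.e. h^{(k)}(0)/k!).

f: a_k = -1, 0, 1/2, 0, -1/24, 0, 1/720, 0, …
g: a_k = 0, -1, 1/2, -1/3, 1/4, -1/5, 1/6, -1/7, …
f·g: L₀ = L_f ⊗_s L_g, ord ≤ 2·2.
L = (-3 + 6·x + 19·x^2 + 16·x^3 + 4·x^4) + (4 + 20·x + 24·x^2 + 8·x^3)·Dx + (20·x + 42·x^2 + 32·x^3 + 8·x^4)·Dx^2 + (4 + 20·x + 24·x^2 + 8·x^3)·Dx^3 + (3 + 14·x + 23·x^2 + 16·x^3 + 4·x^4)·Dx^4  (order 4).
h: a_k = 0, 1, -1/2, -1/6, 0, 3/40, -1/16, 31/560, …
ICs: h(0) = 0, h′(0) = 1, h′′(0) = -1, h′′′(0) = -1.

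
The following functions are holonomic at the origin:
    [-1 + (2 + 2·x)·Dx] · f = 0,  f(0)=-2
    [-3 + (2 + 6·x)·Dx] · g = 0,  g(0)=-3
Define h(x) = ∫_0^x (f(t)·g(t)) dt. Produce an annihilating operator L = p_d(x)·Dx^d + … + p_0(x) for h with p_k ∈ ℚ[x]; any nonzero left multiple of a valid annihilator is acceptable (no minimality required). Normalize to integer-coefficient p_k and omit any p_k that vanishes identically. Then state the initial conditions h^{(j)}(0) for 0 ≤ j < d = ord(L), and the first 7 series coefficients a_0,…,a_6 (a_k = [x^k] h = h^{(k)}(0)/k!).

f: a_k = -2, -1, 1/4, -1/8, 5/64, -7/128, 21/512, …
g: a_k = -3, -9/2, 27/8, -81/16, 1215/128, -5103/256, 45927/1024, …
Sym-product of L_f,L_g gives L₀ (≤ ord 1).
h=∫h₀ ⇒ L = L₀·Dx.
L = (-2 - 3·x)·Dx + (1 + 4·x + 3·x^2)·Dx^2  (order 2).
h: a_k = 0, 6, 6, -1, 3/2, -51/20, 19/4, …
ICs: h(0) = 0, h′(0) = 6.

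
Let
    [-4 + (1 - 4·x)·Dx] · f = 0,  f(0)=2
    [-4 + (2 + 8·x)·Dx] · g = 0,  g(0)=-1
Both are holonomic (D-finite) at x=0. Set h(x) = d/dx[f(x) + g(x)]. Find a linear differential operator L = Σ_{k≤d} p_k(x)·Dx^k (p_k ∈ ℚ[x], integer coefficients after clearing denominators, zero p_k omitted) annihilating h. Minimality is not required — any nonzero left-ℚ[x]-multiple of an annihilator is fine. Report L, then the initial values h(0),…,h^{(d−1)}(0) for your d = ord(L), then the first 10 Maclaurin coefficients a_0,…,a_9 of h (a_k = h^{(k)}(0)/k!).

f: a_k = 2, 8, 32, 128, 512, 2048, 8192, 32768, 131072, 524288, …
g: a_k = -1, -2, 2, -4, 10, -28, 84, -264, 858, -2860, …
L₀ := lclm(L_f,L_g); ord L₀ ≤ 1+1.
Differentiate: ansatz ord ≤ ord L₀ ⇒ L.
L = (-144 - 192·x) + (-42 - 432·x - 672·x^2)·Dx + (5 + 12·x - 80·x^2 - 192·x^3)·Dx^2  (order 2).
h: a_k = 6, 68, 372, 2088, 10100, 49656, 227528, 1055440, 4692852, 21068760, …
ICs: h(0) = 6, h′(0) = 68.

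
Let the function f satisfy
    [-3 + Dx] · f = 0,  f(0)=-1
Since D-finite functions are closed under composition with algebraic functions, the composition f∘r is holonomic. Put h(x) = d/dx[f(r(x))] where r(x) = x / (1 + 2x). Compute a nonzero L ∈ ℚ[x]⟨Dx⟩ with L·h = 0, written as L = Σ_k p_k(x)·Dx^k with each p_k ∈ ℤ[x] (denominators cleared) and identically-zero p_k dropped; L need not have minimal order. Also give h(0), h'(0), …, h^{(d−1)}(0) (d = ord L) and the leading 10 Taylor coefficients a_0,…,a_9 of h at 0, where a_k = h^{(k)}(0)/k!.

L = (-1 - 8·x) + (-1 - 4·x - 4·x^2)·Dx  (order 1).
h: a_k = -3, 3, 9/2, -51/2, 519/8, -4743/40, 12441/80, -45417/560, -1469691/4480, 6842211/4480, …
ICs: h(0) = -3.

f: a_k = -1, -3, -9/2, -9/2, -27/8, -81/40, -81/80, -243/560, -729/4480, -243/4480, …
Change of var in L_f (x↦r) gives L₀.
Differentiate: ansatz ord ≤ ord L₀ ⇒ L.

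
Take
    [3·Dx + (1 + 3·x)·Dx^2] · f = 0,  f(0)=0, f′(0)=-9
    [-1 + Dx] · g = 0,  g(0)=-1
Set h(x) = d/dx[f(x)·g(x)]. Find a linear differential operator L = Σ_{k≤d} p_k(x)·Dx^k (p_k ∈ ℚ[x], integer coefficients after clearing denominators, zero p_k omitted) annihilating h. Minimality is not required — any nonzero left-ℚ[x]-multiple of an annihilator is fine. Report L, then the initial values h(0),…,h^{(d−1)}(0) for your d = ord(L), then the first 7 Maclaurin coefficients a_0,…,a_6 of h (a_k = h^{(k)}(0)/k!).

L = (13 - 12·x + 9·x^2) + (-11 + 15·x - 18·x^2)·Dx + (-2 - 3·x + 9·x^2)·Dx^2  (order 2).
h: a_k = 9, -9, 54, -156, 3867/8, -11763/8, 44561/10, …
ICs: h(0) = 9, h′(0) = -9.

f: a_k = 0, -9, 27/2, -27, 243/4, -729/5, 729/2, …
g: a_k = -1, -1, -1/2, -1/6, -1/24, -1/120, -1/720, …
Sym-product of L_f,L_g gives L₀ (≤ ord 2).
Derive L from L₀ (diff closure).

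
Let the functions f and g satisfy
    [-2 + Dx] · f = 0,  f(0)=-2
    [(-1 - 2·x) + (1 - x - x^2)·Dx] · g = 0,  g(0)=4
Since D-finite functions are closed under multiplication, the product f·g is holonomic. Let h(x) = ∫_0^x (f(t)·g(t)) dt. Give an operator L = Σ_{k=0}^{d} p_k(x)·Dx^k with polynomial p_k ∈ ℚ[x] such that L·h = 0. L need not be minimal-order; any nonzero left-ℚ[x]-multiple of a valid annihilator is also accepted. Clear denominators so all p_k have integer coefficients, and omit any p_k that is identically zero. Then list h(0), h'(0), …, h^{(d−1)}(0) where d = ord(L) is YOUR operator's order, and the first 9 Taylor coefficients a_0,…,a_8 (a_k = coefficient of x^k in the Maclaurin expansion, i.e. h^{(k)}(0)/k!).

f: a_k = -2, -4, -4, -8/3, -4/3, -8/15, -8/45, -16/315, -4/315, …
g: a_k = 4, 4, 8, 12, 20, 32, 52, 84, 136, …
h₀=f·g: eliminate ⇒ L₀, order ≤ 1·1.
h=∫h₀ ⇒ L = L₀·Dx.
L = (3 - 2·x^2)·Dx + (-1 + x + x^2)·Dx^2  (order 2).
h: a_k = 0, -8, -12, -16, -62/3, -136/5, -184/5, -16088/315, -2531/35, …
ICs: h(0) = 0, h′(0) = -8.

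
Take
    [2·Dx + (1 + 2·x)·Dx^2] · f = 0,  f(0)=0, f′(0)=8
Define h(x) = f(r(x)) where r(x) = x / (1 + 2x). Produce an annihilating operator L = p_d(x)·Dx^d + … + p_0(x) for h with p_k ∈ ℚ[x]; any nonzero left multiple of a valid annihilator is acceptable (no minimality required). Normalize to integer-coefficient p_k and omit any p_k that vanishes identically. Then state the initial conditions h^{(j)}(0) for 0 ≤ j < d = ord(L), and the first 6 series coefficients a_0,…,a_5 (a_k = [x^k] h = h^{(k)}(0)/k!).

L = (6 + 16·x)·Dx + (1 + 6·x + 8·x^2)·Dx^2  (order 2).
h: a_k = 0, 8, -24, 224/3, -240, 3968/5, …
ICs: h(0) = 0, h′(0) = 8.

f: a_k = 0, 8, -8, 32/3, -16, 128/5, …
Substitute x→r, Dx→(1/r')Dx; clear ⇒ L₀.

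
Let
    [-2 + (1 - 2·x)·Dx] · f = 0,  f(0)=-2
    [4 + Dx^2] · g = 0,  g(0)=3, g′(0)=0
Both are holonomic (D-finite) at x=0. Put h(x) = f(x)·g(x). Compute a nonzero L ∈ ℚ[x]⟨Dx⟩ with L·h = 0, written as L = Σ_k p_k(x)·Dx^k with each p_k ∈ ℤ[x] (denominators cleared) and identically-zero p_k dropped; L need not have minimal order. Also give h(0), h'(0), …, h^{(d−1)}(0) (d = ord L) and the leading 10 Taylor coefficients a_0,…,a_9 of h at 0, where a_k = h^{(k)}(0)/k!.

f: a_k = -2, -4, -8, -16, -32, -64, -128, -256, -512, -1024, …
g: a_k = 3, 0, -6, 0, 2, 0, -4/15, 0, 2/105, 0, …
Product ⇒ symmetric product L₀, ord ≤ 2.
L = (-4 + 8·x) + 4·Dx + (-1 + 2·x)·Dx^2  (order 2).
h: a_k = -6, -12, -12, -24, -52, -104, -3112/15, -6224/15, -17428/21, -34856/21, …
ICs: h(0) = -6, h′(0) = -12.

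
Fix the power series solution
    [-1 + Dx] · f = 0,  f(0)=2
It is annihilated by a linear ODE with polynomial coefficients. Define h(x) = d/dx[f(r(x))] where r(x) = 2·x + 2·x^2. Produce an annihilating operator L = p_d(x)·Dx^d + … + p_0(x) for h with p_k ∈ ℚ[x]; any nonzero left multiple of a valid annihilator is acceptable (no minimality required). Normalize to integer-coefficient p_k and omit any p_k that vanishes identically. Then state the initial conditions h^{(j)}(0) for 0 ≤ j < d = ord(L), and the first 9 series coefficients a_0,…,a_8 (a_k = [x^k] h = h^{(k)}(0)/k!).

L = (4 + 8·x + 8·x^2) + (-1 - 2·x)·Dx  (order 1).
h: a_k = 4, 16, 32, 160/3, 208/3, 1216/15, 3712/45, 24448/315, 4192/63, …
ICs: h(0) = 4.

f: a_k = 2, 2, 1, 1/3, 1/12, 1/60, 1/360, 1/2520, 1/20160, …
f∘r: x↦r, Dx↦Dx/r' in L_f ⇒ L₀.
Differentiate: ansatz ord ≤ ord L₀ ⇒ L.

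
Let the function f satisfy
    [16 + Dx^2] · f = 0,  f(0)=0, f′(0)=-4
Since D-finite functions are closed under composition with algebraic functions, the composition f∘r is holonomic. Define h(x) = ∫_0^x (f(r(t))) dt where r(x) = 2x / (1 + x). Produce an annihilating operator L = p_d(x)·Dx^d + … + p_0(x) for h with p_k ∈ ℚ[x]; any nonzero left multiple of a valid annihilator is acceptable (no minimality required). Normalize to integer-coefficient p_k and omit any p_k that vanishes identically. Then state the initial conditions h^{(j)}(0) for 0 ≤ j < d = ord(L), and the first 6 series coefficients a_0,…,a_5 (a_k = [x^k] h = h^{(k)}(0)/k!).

f: a_k = 0, -4, 0, 32/3, 0, -128/15, …
Change of var in L_f (x↦r) gives L₀.
h=∫₀ˣh₀: take L = L₀·Dx.
L = 64·Dx + (2 + 6·x + 6·x^2 + 2·x^3)·Dx^2 + (1 + 4·x + 6·x^2 + 4·x^3 + x^4)·Dx^3  (order 3).
h: a_k = 0, 0, -4, 8/3, 58/3, -248/5, …
ICs: h(0) = 0, h′(0) = 0, h′′(0) = -8.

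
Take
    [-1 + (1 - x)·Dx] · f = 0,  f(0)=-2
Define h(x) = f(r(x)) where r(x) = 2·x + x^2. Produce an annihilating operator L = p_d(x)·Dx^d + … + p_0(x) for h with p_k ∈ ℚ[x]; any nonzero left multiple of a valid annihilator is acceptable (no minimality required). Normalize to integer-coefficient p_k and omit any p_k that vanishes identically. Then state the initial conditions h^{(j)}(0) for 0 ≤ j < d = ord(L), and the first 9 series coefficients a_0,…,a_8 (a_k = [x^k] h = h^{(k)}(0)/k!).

f: a_k = -2, -2, -2, -2, -2, -2, -2, -2, -2, …
L₀ from L_f via x↦r, Dx↦r'^{-1}Dx.
L = (2 + 2·x) + (-1 + 2·x + x^2)·Dx  (order 1).
h: a_k = -2, -4, -10, -24, -58, -140, -338, -816, -1970, …
ICs: h(0) = -2.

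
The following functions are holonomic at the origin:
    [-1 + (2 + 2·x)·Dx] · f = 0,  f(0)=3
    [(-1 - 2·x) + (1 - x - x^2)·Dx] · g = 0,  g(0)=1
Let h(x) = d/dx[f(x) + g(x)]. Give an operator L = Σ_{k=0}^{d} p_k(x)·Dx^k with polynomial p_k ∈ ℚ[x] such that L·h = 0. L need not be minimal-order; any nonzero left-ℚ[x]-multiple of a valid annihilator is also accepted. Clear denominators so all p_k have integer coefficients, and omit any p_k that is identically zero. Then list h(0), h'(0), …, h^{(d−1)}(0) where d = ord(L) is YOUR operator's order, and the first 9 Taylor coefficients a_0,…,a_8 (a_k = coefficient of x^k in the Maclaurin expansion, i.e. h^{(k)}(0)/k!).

f: a_k = 3, 3/2, -3/8, 3/16, -15/128, 21/256, -63/1024, 99/2048, -1287/32768, …
g: a_k = 1, 1, 2, 3, 5, 8, 13, 21, 34, …
f+g: L₀ = lclm(L_f,L_g), ord ≤ 1+1.
Derive L from L₀ (diff closure).
L = (-48 - 138·x - 156·x^2 - 84·x^3 - 30·x^4) + (-69 - 336·x - 615·x^2 - 576·x^3 - 321·x^4 - 90·x^5)·Dx + (18 + 42·x + 6·x^2 - 82·x^3 - 126·x^4 - 82·x^5 - 20·x^6)·Dx^2  (order 2).
h: a_k = 5/2, 13/4, 153/16, 625/32, 10345/256, 39747/512, 301749/2048, 1112825/4096, 32459625/65536, …
ICs: h(0) = 5/2, h′(0) = 13/4.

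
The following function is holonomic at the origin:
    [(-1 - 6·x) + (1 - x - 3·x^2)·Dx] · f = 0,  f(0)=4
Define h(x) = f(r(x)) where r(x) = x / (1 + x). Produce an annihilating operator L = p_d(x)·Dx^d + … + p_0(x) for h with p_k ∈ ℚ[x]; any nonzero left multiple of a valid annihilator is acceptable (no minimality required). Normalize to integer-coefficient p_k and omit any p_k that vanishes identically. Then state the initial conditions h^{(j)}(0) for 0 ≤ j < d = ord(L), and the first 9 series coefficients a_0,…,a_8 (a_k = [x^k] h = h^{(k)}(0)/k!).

L = (1 + 7·x) + (-1 - 2·x + 2·x^2 + 3·x^3)·Dx  (order 1).
h: a_k = 4, 4, 12, 0, 36, -36, 144, -252, 684, …
ICs: h(0) = 4.

f: a_k = 4, 4, 16, 28, 76, 160, 388, 868, 2032, …
L₀ from L_f via x↦r, Dx↦r'^{-1}Dx.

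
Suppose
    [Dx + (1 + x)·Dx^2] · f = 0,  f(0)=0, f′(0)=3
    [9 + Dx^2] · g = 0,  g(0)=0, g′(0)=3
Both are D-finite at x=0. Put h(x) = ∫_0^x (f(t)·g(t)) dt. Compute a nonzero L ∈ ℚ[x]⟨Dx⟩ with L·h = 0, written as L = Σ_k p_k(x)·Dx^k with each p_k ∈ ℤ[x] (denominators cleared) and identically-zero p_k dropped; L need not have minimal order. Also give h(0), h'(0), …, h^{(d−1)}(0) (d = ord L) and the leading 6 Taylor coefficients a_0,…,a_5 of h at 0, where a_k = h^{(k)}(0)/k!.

L = (2493 + 10854·x + 17091·x^2 + 11664·x^3 + 2916·x^4)·Dx + (612 + 1908·x + 1944·x^2 + 648·x^3)·Dx^2 + (592 + 2484·x + 3834·x^2 + 2592·x^3 + 648·x^4)·Dx^3 + (68 + 212·x + 216·x^2 + 72·x^3)·Dx^4 + (35 + 142·x + 215·x^2 + 144·x^3 + 36·x^4)·Dx^5  (order 5).
h: a_k = 0, 0, 0, 3, -9/8, -21/10, …
ICs: h(0) = 0, h′(0) = 0, h′′(0) = 0, h′′′(0) = 18, h′′′′(0) = -27.

f: a_k = 0, 3, -3/2, 1, -3/4, 3/5, …
g: a_k = 0, 3, 0, -9/2, 0, 81/40, …
h₀=f·g: eliminate ⇒ L₀, order ≤ 2·2.
∫: right-multiply L₀ by Dx.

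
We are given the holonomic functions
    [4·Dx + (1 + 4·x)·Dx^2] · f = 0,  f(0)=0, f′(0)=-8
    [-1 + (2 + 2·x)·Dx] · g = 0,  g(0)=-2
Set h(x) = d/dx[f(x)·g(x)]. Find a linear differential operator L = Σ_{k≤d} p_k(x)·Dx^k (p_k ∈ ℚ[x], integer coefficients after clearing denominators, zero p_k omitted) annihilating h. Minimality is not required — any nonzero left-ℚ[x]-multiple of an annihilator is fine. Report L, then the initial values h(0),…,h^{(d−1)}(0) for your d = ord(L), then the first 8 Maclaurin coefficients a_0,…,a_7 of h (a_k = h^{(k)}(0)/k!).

f: a_k = 0, -8, 16, -128/3, 128, -2048/5, 4096/3, -32768/7, …
g: a_k = -2, -1, 1/4, -1/8, 5/64, -7/128, 21/512, -33/1024, …
f·g: L₀ = L_f ⊗_s L_g, ord ≤ 2·1.
h₀' ⇒ L via d/dx closure of L₀.
L = (-83 - 40·x + 16·x^2) + (-196 - 372·x - 48·x^2 + 128·x^3)·Dx + (-20 - 104·x - 84·x^2 + 64·x^3 + 64·x^4)·Dx^2  (order 2).
h: a_k = 16, -48, 202, -2500/3, 81349/24, -547691/40, 52913387/960, -372033667/1680, …
ICs: h(0) = 16, h′(0) = -48.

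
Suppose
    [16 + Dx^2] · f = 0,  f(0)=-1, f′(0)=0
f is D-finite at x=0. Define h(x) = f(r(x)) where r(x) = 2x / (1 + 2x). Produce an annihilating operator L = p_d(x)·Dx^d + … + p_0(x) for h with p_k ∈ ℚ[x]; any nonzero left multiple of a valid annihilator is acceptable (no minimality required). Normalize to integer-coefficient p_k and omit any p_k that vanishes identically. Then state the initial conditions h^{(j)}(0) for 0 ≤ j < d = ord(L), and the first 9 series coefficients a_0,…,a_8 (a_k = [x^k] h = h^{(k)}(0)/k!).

f: a_k = -1, 0, 8, 0, -32/3, 0, 256/45, 0, -512/315, …
L₀ from L_f via x↦r, Dx↦r'^{-1}Dx.
L = 64 + (4 + 24·x + 48·x^2 + 32·x^3)·Dx + (1 + 8·x + 24·x^2 + 32·x^3 + 16·x^4)·Dx^2  (order 2).
h: a_k = -1, 0, 32, -128, 640/3, 1024/3, -175616/45, 83968/5, -3217408/63, …
ICs: h(0) = -1, h′(0) = 0.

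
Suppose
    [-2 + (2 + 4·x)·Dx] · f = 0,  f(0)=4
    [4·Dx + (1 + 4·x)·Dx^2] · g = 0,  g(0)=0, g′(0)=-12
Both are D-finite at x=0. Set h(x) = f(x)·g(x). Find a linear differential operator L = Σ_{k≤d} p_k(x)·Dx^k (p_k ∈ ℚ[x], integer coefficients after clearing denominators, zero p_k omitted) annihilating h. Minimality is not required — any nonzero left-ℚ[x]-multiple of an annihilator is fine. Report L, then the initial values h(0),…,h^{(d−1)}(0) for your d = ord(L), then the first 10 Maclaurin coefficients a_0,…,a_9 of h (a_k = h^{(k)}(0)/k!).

f: a_k = 4, 4, -2, 2, -5/2, 7/2, -21/4, 33/4, -429/32, 715/32, …
g: a_k = 0, -12, 24, -64, 192, -3072/5, 2048, -49152/7, 24576, -262144/3, …
h₀=f·g: eliminate ⇒ L₀, order ≤ 1·2.
L = (-1 + 4·x) + (2 + 4·x)·Dx + (1 + 8·x + 20·x^2 + 16·x^3)·Dx^2  (order 2).
h: a_k = 0, -48, 48, -136, 440, -7418/5, 25602/5, -629127/35, 2238717/35, -38670077/168, …
ICs: h(0) = 0, h′(0) = -48.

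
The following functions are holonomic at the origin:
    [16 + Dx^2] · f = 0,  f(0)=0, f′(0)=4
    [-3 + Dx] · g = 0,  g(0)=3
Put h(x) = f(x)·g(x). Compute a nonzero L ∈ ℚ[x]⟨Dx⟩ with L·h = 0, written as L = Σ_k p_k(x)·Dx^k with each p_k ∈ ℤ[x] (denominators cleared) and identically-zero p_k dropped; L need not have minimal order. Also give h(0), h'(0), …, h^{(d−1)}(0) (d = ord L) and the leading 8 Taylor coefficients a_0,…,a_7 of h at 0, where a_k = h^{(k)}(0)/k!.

f: a_k = 0, 4, 0, -32/3, 0, 128/15, 0, -1024/315, …
g: a_k = 3, 9, 27/2, 27/2, 81/8, 243/40, 243/80, 729/560, …
Product ⇒ symmetric product L₀, ord ≤ 2.
L = 25 - 6·Dx + Dx^2  (order 2).
h: a_k = 0, 12, 36, 22, -42, -779/10, -429/10, 4031/420, …
ICs: h(0) = 0, h′(0) = 12.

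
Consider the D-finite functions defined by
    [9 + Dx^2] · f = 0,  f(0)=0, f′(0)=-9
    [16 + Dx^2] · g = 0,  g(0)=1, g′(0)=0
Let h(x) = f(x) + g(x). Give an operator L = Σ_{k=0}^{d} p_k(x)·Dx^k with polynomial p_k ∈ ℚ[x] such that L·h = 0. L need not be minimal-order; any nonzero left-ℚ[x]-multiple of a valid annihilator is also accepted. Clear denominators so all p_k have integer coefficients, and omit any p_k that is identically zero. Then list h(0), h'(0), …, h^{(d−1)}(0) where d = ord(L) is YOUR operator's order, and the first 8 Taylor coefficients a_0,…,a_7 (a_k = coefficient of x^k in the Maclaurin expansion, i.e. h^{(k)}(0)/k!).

L = 144 + 25·Dx^2 + Dx^4  (order 4).
h: a_k = 1, -9, -8, 27/2, 32/3, -243/40, -256/45, 729/560, …
ICs: h(0) = 1, h′(0) = -9, h′′(0) = -16, h′′′(0) = 81.

f: a_k = 0, -9, 0, 27/2, 0, -243/40, 0, 729/560, …
g: a_k = 1, 0, -8, 0, 32/3, 0, -256/45, 0, …
L₀ := lclm(L_f,L_g); ord L₀ ≤ 2+2.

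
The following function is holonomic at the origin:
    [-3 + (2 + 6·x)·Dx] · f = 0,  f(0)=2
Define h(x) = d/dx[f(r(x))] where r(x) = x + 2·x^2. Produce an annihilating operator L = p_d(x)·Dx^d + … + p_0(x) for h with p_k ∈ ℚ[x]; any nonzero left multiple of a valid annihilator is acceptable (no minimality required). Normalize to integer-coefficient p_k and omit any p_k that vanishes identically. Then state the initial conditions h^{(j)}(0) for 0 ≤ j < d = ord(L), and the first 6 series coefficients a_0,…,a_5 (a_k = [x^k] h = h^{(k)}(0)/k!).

f: a_k = 2, 3, -9/4, 27/8, -405/64, 1701/128, …
f∘r: x↦r, Dx↦Dx/r' in L_f ⇒ L₀.
Derive L from L₀ (diff closure).
L = 5 + (-2 - 14·x - 36·x^2 - 48·x^3)·Dx  (order 1).
h: a_k = 3, 15/2, -135/8, 315/16, 2025/128, -33615/256, …
ICs: h(0) = 3.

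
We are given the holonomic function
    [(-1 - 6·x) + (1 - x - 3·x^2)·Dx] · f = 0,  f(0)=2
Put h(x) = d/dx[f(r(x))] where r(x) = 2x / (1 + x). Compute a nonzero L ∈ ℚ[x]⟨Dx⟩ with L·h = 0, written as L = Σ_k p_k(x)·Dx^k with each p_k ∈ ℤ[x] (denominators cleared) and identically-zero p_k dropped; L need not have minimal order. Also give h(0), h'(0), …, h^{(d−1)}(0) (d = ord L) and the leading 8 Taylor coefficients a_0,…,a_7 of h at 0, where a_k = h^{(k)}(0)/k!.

L = (14 + 78·x + 546·x^2 + 338·x^3) + (-1 - 14·x + 182·x^3 + 169·x^4)·Dx  (order 1).
h: a_k = 4, 56, 156, 1456, 3380, 28392, 61516, 492128, …
ICs: h(0) = 4.

f: a_k = 2, 2, 8, 14, 38, 80, 194, 434, …
L₀ from L_f via x↦r, Dx↦r'^{-1}Dx.
Derive L from L₀ (diff closure).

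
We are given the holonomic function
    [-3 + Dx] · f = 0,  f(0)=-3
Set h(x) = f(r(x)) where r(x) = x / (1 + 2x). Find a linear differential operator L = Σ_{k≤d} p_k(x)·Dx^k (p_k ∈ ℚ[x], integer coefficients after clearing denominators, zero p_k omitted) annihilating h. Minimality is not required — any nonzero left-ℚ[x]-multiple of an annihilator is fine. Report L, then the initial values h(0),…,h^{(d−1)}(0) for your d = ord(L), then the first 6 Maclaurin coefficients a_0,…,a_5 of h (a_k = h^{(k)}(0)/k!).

L = -3 + (1 + 4·x + 4·x^2)·Dx  (order 1).
h: a_k = -3, -9, 9/2, 9/2, -153/8, 1557/40, …
ICs: h(0) = -3.

f: a_k = -3, -9, -27/2, -27/2, -81/8, -243/40, …
L₀ from L_f via x↦r, Dx↦r'^{-1}Dx.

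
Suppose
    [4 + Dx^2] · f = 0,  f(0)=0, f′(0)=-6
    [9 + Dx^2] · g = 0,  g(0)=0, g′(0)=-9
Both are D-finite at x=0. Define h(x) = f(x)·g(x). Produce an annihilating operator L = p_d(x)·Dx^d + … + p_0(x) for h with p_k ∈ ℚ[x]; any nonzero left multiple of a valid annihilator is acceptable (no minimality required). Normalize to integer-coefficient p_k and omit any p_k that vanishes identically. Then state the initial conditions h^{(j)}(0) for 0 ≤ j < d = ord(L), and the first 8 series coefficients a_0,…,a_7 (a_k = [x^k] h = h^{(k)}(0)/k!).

L = 25 + 26·Dx^2 + Dx^4  (order 4).
h: a_k = 0, 0, 54, 0, -117, 0, 1953/20, 0, …
ICs: h(0) = 0, h′(0) = 0, h′′(0) = 108, h′′′(0) = 0.

f: a_k = 0, -6, 0, 4, 0, -4/5, 0, 8/105, …
g: a_k = 0, -9, 0, 27/2, 0, -243/40, 0, 729/560, …
Product ⇒ symmetric product L₀, ord ≤ 4.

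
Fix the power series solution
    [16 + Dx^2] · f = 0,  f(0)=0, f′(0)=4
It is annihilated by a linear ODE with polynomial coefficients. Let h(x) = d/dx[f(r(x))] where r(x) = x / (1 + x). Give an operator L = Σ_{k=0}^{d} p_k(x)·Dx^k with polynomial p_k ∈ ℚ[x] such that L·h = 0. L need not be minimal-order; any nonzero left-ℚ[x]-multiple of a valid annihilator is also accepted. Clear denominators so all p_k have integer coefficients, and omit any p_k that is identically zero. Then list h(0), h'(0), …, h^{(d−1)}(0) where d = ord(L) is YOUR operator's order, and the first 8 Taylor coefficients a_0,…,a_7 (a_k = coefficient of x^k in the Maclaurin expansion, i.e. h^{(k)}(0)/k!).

f: a_k = 0, 4, 0, -32/3, 0, 128/15, 0, -1024/315, …
Change of var in L_f (x↦r) gives L₀.
Differentiate: ansatz ord ≤ ord L₀ ⇒ L.
L = (22 + 12·x + 6·x^2) + (6 + 18·x + 18·x^2 + 6·x^3)·Dx + (1 + 4·x + 6·x^2 + 4·x^3 + x^4)·Dx^2  (order 2).
h: a_k = 4, -8, -20, 112, -772/3, 360, -9844/45, -20128/45, …
ICs: h(0) = 4, h′(0) = -8.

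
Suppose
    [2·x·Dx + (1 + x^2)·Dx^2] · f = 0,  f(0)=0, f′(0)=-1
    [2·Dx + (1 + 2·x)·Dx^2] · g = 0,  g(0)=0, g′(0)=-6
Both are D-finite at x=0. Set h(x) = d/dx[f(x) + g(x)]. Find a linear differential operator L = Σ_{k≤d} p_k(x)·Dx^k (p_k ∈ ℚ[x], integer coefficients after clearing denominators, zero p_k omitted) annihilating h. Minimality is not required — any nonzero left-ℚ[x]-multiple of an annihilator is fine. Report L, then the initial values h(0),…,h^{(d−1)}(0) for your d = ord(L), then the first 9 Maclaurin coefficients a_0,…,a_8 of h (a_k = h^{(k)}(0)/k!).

L = (-2 - 12·x + 6·x^2 + 4·x^3) + (-5 - 4·x - 9·x^2 + 12·x^3 + 8·x^4)·Dx + (-1 - x + 2·x^2 + x^3 + 3·x^4 + 2·x^5)·Dx^2  (order 2).
h: a_k = -7, 12, -23, 48, -97, 192, -383, 768, -1537, …
ICs: h(0) = -7, h′(0) = 12.

f: a_k = 0, -1, 0, 1/3, 0, -1/5, 0, 1/7, 0, …
g: a_k = 0, -6, 6, -8, 12, -96/5, 32, -384/7, 96, …
h₀=f+g: left-lcm gives L₀, ord ≤ 4.
h=h₀': d/dx-closure on L₀ ⇒ L.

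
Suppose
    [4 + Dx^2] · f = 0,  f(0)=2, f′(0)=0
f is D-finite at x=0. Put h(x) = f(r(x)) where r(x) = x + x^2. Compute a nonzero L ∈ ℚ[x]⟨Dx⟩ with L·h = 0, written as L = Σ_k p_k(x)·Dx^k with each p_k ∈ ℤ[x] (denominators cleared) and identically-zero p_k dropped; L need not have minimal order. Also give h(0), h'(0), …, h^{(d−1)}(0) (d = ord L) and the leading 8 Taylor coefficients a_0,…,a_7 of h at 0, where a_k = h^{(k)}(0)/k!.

f: a_k = 2, 0, -4, 0, 4/3, 0, -8/45, 0, …
f∘r: x↦r, Dx↦Dx/r' in L_f ⇒ L₀.
L = (4 + 24·x + 48·x^2 + 32·x^3) - 2·Dx + (1 + 2·x)·Dx^2  (order 2).
h: a_k = 2, 0, -4, -8, -8/3, 16/3, 352/45, 64/15, …
ICs: h(0) = 2, h′(0) = 0.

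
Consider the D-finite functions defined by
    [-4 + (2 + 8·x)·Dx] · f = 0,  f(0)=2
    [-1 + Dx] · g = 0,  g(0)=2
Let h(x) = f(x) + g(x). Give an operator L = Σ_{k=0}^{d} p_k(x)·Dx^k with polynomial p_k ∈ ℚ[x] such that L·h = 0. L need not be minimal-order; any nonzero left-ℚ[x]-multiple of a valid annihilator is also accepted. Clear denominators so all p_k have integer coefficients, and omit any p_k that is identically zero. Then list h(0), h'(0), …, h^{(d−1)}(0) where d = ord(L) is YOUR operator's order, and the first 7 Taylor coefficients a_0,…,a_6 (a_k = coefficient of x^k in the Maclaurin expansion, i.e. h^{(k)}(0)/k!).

L = (6 + 8·x) + (-5 - 8·x - 16·x^2)·Dx + (-1 + 16·x^2)·Dx^2  (order 2).
h: a_k = 4, 6, -3, 25/3, -239/12, 3361/60, -60479/360, …
ICs: h(0) = 4, h′(0) = 6.

f: a_k = 2, 4, -4, 8, -20, 56, -168, …
g: a_k = 2, 2, 1, 1/3, 1/12, 1/60, 1/360, …
Weyl lclm of L_f,L_g ⇒ L₀ (ord ≤ 2).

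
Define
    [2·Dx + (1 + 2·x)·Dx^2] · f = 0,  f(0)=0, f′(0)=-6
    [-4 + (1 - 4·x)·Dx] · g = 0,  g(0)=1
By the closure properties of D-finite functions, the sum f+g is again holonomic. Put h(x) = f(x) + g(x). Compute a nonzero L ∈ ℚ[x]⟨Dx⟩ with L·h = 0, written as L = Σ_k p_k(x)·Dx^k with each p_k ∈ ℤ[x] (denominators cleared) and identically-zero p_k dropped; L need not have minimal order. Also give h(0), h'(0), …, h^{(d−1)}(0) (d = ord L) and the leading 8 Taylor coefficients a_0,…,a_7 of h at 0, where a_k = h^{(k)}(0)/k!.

L = (-128 - 64·x)·Dx + (-44 - 224·x - 128·x^2)·Dx^2 + (5 - 6·x - 48·x^2 - 32·x^3)·Dx^3  (order 3).
h: a_k = 1, -2, 22, 56, 268, 5024/5, 4128, 114304/7, …
ICs: h(0) = 1, h′(0) = -2, h′′(0) = 44.

f: a_k = 0, -6, 6, -8, 12, -96/5, 32, -384/7, …
g: a_k = 1, 4, 16, 64, 256, 1024, 4096, 16384, …
h₀=f+g: left-lcm gives L₀, ord ≤ 3.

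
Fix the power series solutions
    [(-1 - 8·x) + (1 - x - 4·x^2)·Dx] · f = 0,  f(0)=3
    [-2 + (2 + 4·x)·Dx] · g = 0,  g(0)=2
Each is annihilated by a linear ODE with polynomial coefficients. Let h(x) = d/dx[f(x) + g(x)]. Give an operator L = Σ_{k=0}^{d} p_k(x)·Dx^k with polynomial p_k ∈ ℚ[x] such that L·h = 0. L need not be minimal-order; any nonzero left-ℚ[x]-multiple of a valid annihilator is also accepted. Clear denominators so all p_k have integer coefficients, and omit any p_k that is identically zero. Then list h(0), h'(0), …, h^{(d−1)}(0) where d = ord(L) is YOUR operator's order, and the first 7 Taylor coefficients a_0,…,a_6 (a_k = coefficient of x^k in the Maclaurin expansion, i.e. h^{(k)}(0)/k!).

L = (-84 - 630·x - 1632·x^2 - 2112·x^3 - 1920·x^4) + (-51 - 678·x - 2781·x^2 - 5904·x^3 - 8208·x^4 - 5760·x^5)·Dx + (11 + 62·x + 117·x^2 - 102·x^3 - 1040·x^4 - 2016·x^5 - 1280·x^6)·Dx^2  (order 2).
h: a_k = 5, 28, 84, 343, 3935/4, 12969/4, 74319/8, …
ICs: h(0) = 5, h′(0) = 28.

f: a_k = 3, 3, 15, 27, 87, 195, 543, …
g: a_k = 2, 2, -1, 1, -5/4, 7/4, -21/8, …
h₀=f+g: left-lcm gives L₀, ord ≤ 2.
h₀' ⇒ L via d/dx closure of L₀.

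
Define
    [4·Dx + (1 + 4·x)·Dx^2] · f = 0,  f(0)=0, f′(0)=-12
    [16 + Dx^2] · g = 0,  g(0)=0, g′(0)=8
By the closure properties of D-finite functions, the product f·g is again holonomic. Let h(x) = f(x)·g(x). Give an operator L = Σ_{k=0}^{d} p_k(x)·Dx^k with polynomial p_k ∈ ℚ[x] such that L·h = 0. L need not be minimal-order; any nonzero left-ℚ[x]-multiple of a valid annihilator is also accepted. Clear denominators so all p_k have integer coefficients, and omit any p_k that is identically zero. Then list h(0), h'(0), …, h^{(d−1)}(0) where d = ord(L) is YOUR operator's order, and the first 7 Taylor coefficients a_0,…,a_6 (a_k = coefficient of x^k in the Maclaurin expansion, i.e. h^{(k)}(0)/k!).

f: a_k = 0, -12, 24, -64, 192, -3072/5, 2048, …
g: a_k = 0, 8, 0, -64/3, 0, 256/15, 0, …
Sym-product of L_f,L_g gives L₀ (≤ ord 4).
L = (-768 + 6144·x + 77824·x^2 + 262144·x^3 + 262144·x^4) + (256 + 5120·x + 24576·x^2 + 32768·x^3)·Dx + (1280·x + 10752·x^2 + 32768·x^3 + 32768·x^4)·Dx^2 + (16 + 320·x + 1536·x^2 + 2048·x^3)·Dx^3 + (3 + 56·x + 368·x^2 + 1024·x^3 + 1024·x^4)·Dx^4  (order 4).
h: a_k = 0, 0, -96, 192, -256, 1024, -11264/3, …
ICs: h(0) = 0, h′(0) = 0, h′′(0) = -192, h′′′(0) = 1152.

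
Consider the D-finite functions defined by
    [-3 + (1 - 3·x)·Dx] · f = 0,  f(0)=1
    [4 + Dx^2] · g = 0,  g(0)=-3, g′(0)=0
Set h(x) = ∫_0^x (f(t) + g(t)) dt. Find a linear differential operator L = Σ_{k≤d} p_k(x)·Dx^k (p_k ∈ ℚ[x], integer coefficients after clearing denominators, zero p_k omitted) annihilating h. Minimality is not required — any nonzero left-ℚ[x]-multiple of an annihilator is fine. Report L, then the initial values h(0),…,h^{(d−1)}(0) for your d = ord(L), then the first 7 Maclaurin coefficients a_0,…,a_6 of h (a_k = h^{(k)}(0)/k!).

L = (348 - 144·x + 216·x^2)·Dx + (-44 + 180·x - 216·x^2 + 216·x^3)·Dx^2 + (87 - 36·x + 54·x^2)·Dx^3 + (-11 + 45·x - 54·x^2 + 54·x^3)·Dx^4  (order 4).
h: a_k = 0, -2, 3/2, 5, 27/4, 79/5, 81/2, …
ICs: h(0) = 0, h′(0) = -2, h′′(0) = 3, h′′′(0) = 30.

f: a_k = 1, 3, 9, 27, 81, 243, 729, …
g: a_k = -3, 0, 6, 0, -2, 0, 4/15, …
f+g: L₀ = lclm(L_f,L_g), ord ≤ 1+2.
h=∫h₀ ⇒ L = L₀·Dx.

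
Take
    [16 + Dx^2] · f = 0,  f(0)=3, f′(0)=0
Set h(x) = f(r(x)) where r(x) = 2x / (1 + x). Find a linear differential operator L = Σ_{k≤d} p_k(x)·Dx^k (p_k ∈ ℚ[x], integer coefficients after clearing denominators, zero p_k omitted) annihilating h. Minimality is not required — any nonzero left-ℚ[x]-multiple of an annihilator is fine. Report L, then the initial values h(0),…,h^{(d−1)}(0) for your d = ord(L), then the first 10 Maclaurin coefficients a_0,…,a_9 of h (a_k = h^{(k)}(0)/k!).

f: a_k = 3, 0, -24, 0, 32, 0, -256/15, 0, 512/105, 0, …
Substitute x→r, Dx→(1/r')Dx; clear ⇒ L₀.
L = 64 + (2 + 6·x + 6·x^2 + 2·x^3)·Dx + (1 + 4·x + 6·x^2 + 4·x^3 + x^4)·Dx^2  (order 2).
h: a_k = 3, 0, -96, 192, 224, -1664, 53216/15, -15552/5, -466336/105, 2444032/105, …
ICs: h(0) = 3, h′(0) = 0.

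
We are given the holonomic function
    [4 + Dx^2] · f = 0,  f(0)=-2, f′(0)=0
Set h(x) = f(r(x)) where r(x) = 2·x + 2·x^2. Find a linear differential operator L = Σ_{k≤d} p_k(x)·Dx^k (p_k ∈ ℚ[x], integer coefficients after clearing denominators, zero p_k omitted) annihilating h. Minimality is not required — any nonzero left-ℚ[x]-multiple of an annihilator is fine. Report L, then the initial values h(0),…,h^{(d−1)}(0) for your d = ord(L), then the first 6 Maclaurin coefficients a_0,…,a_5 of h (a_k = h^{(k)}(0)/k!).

L = (16 + 96·x + 192·x^2 + 128·x^3) - 2·Dx + (1 + 2·x)·Dx^2  (order 2).
h: a_k = -2, 0, 16, 32, -16/3, -256/3, …
ICs: h(0) = -2, h′(0) = 0.

f: a_k = -2, 0, 4, 0, -4/3, 0, …
h₀=f(r): pull back L_f along r ⇒ L₀.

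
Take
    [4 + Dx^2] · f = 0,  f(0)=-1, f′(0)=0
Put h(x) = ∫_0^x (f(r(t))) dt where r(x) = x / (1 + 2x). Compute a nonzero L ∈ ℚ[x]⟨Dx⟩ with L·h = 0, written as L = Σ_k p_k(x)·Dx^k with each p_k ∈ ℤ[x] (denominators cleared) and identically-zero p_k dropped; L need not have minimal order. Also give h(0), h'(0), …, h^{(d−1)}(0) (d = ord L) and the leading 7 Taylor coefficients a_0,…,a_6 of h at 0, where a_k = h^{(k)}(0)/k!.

L = 4·Dx + (4 + 24·x + 48·x^2 + 32·x^3)·Dx^2 + (1 + 8·x + 24·x^2 + 32·x^3 + 16·x^4)·Dx^3  (order 3).
h: a_k = 0, -1, 0, 2/3, -2, 14/3, -88/9, …
ICs: h(0) = 0, h′(0) = -1, h′′(0) = 0.

f: a_k = -1, 0, 2, 0, -2/3, 0, 4/45, …
L₀ from L_f via x↦r, Dx↦r'^{-1}Dx.
h=∫h₀ ⇒ L = L₀·Dx.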